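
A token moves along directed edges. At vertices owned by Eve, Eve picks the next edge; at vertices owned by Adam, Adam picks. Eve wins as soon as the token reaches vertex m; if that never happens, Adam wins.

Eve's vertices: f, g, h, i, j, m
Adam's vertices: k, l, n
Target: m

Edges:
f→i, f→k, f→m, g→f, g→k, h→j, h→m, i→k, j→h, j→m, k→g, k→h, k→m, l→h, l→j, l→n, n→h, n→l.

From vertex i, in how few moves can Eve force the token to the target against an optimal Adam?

A0 = {m}
A1: add {f, h, j} — f (Eve) has f→m; h (Eve) has h→m; j (Eve) has j→m.
A2: add {g} — g (Eve) has g→f.
A3: add {k} — k (Adam): all of {g, h, m} already in.
A4: add {i} — i (Eve) has i→k.
A5 = A4; e.g. l (Adam) can still go to n. Fixed point.
i enters the attractor at level 4, so Eve can force the target in 4 moves from there.

4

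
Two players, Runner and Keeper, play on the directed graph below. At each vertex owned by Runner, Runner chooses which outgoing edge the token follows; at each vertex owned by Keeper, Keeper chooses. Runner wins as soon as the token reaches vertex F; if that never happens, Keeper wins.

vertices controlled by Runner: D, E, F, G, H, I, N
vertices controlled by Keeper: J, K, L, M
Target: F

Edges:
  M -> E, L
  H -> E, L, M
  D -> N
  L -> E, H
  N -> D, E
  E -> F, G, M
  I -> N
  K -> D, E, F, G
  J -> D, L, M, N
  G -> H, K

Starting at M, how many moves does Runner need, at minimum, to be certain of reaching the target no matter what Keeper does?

4

A0 = {F}
A1: add {E} — E (Runner) has E→F.
A2: add {H, N} — H (Runner) has H→E; N (Runner) has N→E.
A3: add {D, G, I, L} — D (Runner) has D→N; G (Runner) has G→H; I (Runner) has I→N; L (Keeper): all of {E, H} already in.
A4: add {K, M} — K (Keeper): all of {D, E, F, G} already in; M (Keeper): all of {E, L} already in.
M enters the attractor at level 4, so Runner can force the target in 4 moves from there.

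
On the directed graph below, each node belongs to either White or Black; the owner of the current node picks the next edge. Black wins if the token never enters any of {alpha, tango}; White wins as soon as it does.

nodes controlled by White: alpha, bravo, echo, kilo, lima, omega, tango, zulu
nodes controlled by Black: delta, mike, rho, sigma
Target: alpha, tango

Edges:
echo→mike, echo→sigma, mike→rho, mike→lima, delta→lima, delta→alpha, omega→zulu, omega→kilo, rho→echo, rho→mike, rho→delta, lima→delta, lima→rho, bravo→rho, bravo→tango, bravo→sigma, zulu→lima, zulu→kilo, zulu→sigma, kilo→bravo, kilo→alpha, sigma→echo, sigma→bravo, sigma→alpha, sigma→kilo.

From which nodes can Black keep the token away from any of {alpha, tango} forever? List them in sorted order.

A0 = {alpha, tango}
A1: add {bravo, kilo} — bravo (White) has bravo→tango; kilo (White) has kilo→alpha.
A2: add {omega, zulu} — omega (White) has omega→kilo; zulu (White) has zulu→kilo.
A3 = A2; e.g. echo (White) has no edge into A2. Fixed point.
White's attractor = {alpha, bravo, kilo, omega, tango, zulu}; Black avoids the target exactly from the complement.

delta, echo, lima, mike, rho, sigma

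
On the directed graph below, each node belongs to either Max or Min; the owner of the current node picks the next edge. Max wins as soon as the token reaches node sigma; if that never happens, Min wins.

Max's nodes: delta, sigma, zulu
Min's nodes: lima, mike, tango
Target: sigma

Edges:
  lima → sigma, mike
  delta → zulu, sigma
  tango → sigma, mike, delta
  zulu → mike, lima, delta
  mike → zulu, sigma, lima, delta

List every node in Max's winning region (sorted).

A0 = {sigma}
A1: add {delta} — delta (Max) has delta→sigma.
A2: add {zulu} — zulu (Max) has zulu→delta.
A3 = A2; e.g. tango (Min) can still go to mike. Fixed point.
Max's winning region = {delta, sigma, zulu}.

delta, sigma, zulu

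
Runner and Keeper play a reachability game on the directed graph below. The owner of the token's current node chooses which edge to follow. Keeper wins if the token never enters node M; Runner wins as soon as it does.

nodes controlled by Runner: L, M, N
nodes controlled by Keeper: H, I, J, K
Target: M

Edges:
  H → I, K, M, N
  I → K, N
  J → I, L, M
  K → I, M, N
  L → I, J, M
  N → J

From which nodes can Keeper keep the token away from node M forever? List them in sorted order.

H, I, J, K, N

A0 = {M}
A1: add {L} — L (Runner) has L→M.
A2 = A1; e.g. H (Keeper) can still go to I. Fixed point.
Runner's attractor = {L, M}; Keeper avoids the target exactly from the complement.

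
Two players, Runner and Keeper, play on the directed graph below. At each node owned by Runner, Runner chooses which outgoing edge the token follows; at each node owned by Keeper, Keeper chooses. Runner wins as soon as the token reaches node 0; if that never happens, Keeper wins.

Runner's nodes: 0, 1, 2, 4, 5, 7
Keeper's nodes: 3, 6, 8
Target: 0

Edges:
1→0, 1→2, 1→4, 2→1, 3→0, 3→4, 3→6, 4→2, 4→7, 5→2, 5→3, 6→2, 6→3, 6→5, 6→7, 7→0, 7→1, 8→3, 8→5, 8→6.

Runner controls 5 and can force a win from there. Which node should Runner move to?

A0 = {0}
A1: add {1, 7} — 1 (Runner) has 1→0; 7 (Runner) has 7→0.
A2: add {2, 4} — 2 (Runner) has 2→1; 4 (Runner) has 4→7.
A3: add {5} — 5 (Runner) has 5→2.
A4 = A3; e.g. 3 (Keeper) can still go to 6. Fixed point.
From 5, successor 2 is in the attractor (rank 2); the other successor 3 is not.

2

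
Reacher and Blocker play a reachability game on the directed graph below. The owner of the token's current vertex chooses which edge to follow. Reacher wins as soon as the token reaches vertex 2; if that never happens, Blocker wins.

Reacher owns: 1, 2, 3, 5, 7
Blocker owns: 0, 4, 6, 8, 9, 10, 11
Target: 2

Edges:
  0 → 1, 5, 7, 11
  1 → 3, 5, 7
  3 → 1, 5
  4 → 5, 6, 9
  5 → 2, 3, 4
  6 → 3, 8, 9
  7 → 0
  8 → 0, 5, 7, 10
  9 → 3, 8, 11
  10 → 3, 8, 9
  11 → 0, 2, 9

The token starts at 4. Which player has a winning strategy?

Blocker

A0 = {2}
A1: add {5} — 5 (Reacher) has 5→2.
A2: add {1, 3} — 1 (Reacher) has 1→5; 3 (Reacher) has 3→5.
A3 = A2; e.g. 0 (Blocker) can still go to 7. Fixed point.
4 never enters the attractor, so Blocker can avoid the target forever.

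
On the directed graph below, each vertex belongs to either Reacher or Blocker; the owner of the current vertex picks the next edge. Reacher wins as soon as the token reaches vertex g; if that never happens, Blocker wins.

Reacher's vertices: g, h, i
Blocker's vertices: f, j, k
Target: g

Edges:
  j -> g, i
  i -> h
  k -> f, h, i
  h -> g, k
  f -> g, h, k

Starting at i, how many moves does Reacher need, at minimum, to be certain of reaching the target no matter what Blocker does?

2

A0 = {g}
A1: add {h} — h (Reacher) has h→g.
A2: add {i} — i (Reacher) has i→h.
i enters the attractor at level 2, so Reacher can force the target in 2 moves from there.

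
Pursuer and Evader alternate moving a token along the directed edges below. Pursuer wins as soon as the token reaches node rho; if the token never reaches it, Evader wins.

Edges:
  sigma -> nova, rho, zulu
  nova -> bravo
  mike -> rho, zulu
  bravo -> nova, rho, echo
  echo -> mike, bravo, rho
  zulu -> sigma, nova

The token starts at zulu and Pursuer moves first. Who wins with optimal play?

Pursuer

Track states (vertex, player-to-move).
A0 = {(rho,Pursuer), (rho,Evader)}
A1: add {(sigma,Pursuer), (mike,Pursuer), (bravo,Pursuer), (echo,Pursuer)}.
A2: add {(nova,Evader), (echo,Evader)}.
A3: add {(zulu,Pursuer)}.
(zulu,Pursuer) ∈ A3 ⇒ Pursuer forces the target.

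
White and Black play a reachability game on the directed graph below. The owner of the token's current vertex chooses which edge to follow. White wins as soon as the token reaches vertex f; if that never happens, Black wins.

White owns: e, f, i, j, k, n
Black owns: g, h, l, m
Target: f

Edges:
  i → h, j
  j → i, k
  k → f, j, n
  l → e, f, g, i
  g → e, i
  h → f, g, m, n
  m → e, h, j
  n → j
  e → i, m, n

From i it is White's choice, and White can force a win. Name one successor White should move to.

A0 = {f}
A1: add {k} — k (White) has k→f.
A2: add {j} — j (White) has j→k.
A3: add {i, n} — i (White) has i→j; n (White) has n→j.
A4: add {e} — e (White) has e→i.
A5: add {g} — g (Black): all of {e, i} already in.
A6: add {l} — l (Black): all of {e, f, g, i} already in.
A7 = A6; e.g. h (Black) can still go to m. Fixed point.
From i, successor j is in the attractor (rank 2); the other successor h is not.

j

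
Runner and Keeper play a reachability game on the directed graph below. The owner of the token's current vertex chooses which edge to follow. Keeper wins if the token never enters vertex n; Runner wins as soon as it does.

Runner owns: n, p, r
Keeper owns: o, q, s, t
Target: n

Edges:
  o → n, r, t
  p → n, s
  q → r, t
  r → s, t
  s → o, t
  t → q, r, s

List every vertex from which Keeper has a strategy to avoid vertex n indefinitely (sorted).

o, q, r, s, t

A0 = {n}
A1: add {p} — p (Runner) has p→n.
A2 = A1; e.g. o (Keeper) can still go to r. Fixed point.
Runner's attractor = {n, p}; Keeper avoids the target exactly from the complement.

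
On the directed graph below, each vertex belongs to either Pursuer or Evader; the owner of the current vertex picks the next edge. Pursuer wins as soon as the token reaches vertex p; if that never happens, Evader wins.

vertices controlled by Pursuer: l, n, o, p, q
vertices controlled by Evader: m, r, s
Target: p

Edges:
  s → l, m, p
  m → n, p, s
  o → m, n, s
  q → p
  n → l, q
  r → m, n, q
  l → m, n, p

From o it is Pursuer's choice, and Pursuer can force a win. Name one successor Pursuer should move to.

A0 = {p}
A1: add {l, q} — l (Pursuer) has l→p; q (Pursuer) has q→p.
A2: add {n} — n (Pursuer) has n→l.
A3: add {o} — o (Pursuer) has o→n.
A4 = A3; e.g. m (Evader) can still go to s. Fixed point.
From o, successor n is in the attractor (rank 2); the other successors m, s are not.

n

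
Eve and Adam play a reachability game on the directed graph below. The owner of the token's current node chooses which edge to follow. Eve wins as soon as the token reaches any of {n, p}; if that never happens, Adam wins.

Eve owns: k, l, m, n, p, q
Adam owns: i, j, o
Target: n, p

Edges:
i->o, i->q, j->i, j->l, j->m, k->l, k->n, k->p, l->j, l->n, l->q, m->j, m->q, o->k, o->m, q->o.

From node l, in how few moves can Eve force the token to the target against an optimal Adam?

1

A0 = {n, p}
A1: add {k, l} — k (Eve) has k→n; l (Eve) has l→n.
A2 = A1; e.g. i (Adam) can still go to o. Fixed point.
l enters the attractor at level 1, so Eve can force the target in 1 move from there.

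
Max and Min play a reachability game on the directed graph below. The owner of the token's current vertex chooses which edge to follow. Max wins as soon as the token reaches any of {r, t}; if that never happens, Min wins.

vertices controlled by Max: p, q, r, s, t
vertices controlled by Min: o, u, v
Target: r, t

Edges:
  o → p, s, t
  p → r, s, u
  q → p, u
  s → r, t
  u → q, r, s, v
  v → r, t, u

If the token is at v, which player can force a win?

A0 = {r, t}
A1: add {p, s} — p (Max) has p→r; s (Max) has s→r.
A2: add {o, q} — o (Min): all of {p, s, t} already in; q (Max) has q→p.
A3 = A2; e.g. u (Min) can still go to v. Fixed point.
v never enters the attractor, so Min can avoid the target forever.

Min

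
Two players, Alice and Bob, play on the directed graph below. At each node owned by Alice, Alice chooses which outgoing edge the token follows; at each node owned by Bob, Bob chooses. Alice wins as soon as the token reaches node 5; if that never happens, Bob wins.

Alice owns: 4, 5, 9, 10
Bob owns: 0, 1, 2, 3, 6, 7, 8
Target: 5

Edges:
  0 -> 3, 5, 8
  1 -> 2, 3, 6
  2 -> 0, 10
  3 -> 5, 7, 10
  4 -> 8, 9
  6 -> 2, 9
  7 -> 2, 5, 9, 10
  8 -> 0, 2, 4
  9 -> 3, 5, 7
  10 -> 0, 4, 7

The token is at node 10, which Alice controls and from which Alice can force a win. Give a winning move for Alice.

4

A0 = {5}
A1: add {9} — 9 (Alice) has 9→5.
A2: add {4} — 4 (Alice) has 4→9.
A3: add {10} — 10 (Alice) has 10→4.
A4 = A3; e.g. 0 (Bob) can still go to 3. Fixed point.
From 10, successor 4 is in the attractor (rank 2); the other successors 0, 7 are not.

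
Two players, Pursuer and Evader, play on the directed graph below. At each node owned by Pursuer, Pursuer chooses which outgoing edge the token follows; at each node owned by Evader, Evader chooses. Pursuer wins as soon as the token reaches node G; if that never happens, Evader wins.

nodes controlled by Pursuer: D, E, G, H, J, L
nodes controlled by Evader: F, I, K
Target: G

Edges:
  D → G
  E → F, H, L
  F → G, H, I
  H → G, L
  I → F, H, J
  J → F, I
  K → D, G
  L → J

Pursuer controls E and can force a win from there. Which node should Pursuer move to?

H

A0 = {G}
A1: add {D, H} — D (Pursuer) has D→G; H (Pursuer) has H→G.
A2: add {E, K} — E (Pursuer) has E→H; K (Evader): all of {D, G} already in.
A3 = A2; e.g. F (Evader) can still go to I. Fixed point.
From E, successor H is in the attractor (rank 1); the other successors F, L are not.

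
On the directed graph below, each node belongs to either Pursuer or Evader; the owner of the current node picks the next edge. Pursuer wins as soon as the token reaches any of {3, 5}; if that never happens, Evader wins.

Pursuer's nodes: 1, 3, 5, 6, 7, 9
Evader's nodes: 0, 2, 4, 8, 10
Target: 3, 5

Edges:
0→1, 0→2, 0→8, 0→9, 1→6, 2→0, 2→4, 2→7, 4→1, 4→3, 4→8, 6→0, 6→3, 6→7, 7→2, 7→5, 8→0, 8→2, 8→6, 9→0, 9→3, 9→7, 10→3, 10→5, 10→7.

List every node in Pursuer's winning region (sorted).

1, 3, 5, 6, 7, 9, 10

A0 = {3, 5}
A1: add {6, 7, 9} — 6 (Pursuer) has 6→3; 7 (Pursuer) has 7→5; 9 (Pursuer) has 9→3.
A2: add {1, 10} — 1 (Pursuer) has 1→6; 10 (Evader): all of {3, 5, 7} already in.
A3 = A2; e.g. 0 (Evader) can still go to 2. Fixed point.
Pursuer's winning region = {1, 3, 5, 6, 7, 9, 10}.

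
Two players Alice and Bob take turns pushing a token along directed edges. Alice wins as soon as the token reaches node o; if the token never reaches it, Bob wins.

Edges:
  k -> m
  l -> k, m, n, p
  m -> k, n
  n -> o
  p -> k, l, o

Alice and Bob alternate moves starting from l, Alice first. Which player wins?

Track states (vertex, player-to-move).
A0 = {(o,Alice), (o,Bob)}
A1: add {(n,Alice), (n,Bob), (p,Alice)}.
A2: add {(l,Alice), (m,Alice)}.
(l,Alice) ∈ A2 ⇒ Alice forces the target.

Alice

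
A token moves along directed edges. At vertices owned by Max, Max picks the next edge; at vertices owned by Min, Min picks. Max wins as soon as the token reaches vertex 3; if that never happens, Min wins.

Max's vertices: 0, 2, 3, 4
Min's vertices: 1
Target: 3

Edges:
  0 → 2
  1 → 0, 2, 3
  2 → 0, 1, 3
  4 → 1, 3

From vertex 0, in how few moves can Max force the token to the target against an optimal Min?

2

A0 = {3}
A1: add {2, 4} — 2 (Max) has 2→3; 4 (Max) has 4→3.
A2: add {0} — 0 (Max) has 0→2.
0 enters the attractor at level 2, so Max can force the target in 2 moves from there.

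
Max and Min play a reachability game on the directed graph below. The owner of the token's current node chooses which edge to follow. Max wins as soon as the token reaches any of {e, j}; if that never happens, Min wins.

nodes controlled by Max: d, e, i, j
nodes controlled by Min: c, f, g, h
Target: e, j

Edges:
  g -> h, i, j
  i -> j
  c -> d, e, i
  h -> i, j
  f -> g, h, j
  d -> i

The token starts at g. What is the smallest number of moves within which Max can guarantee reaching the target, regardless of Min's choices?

3

A0 = {e, j}
A1: add {i} — i (Max) has i→j.
A2: add {d, h} — d (Max) has d→i; h (Min): all of {i, j} already in.
A3: add {c, g} — c (Min): all of {d, e, i} already in; g (Min): all of {h, i, j} already in.
g enters the attractor at level 3, so Max can force the target in 3 moves from there.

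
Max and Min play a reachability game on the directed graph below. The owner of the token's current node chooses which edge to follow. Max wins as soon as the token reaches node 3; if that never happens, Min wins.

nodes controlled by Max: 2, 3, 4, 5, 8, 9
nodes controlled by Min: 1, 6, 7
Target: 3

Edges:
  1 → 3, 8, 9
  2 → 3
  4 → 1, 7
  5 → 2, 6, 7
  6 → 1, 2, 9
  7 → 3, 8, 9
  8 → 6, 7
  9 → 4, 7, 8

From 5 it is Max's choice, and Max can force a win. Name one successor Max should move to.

A0 = {3}
A1: add {2} — 2 (Max) has 2→3.
A2: add {5} — 5 (Max) has 5→2.
A3 = A2; e.g. 1 (Min) can still go to 8. Fixed point.
From 5, successor 2 is in the attractor (rank 1); the other successors 6, 7 are not.

2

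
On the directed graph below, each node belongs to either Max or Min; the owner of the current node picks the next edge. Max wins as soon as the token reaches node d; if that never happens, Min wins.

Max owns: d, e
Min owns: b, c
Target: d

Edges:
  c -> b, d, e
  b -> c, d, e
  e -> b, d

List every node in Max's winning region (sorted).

A0 = {d}
A1: add {e} — e (Max) has e→d.
A2 = A1; e.g. b (Min) can still go to c. Fixed point.
Max's winning region = {d, e}.

d, e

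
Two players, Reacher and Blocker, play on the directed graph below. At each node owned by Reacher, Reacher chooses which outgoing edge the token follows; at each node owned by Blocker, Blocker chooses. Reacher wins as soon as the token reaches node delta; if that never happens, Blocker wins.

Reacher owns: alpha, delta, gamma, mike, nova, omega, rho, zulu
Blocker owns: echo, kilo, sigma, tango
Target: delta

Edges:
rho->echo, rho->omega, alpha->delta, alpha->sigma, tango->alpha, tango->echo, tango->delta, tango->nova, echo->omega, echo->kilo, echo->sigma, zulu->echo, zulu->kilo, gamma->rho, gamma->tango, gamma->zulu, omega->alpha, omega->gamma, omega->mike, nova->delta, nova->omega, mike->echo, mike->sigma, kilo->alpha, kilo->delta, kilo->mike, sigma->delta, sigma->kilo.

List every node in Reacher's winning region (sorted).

alpha, delta, gamma, nova, omega, rho

A0 = {delta}
A1: add {alpha, nova} — alpha (Reacher) has alpha→delta; nova (Reacher) has nova→delta.
A2: add {omega} — omega (Reacher) has omega→alpha.
A3: add {rho} — rho (Reacher) has rho→omega.
A4: add {gamma} — gamma (Reacher) has gamma→rho.
A5 = A4; e.g. tango (Blocker) can still go to echo. Fixed point.
Reacher's winning region = {alpha, delta, gamma, nova, omega, rho}.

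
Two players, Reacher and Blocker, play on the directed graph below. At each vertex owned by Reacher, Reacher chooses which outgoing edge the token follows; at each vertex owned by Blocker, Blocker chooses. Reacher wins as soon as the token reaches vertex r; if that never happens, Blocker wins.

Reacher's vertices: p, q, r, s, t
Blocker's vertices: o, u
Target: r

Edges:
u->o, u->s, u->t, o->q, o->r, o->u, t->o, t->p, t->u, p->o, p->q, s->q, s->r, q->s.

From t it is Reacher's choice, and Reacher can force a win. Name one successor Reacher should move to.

A0 = {r}
A1: add {s} — s (Reacher) has s→r.
A2: add {q} — q (Reacher) has q→s.
A3: add {p} — p (Reacher) has p→q.
A4: add {t} — t (Reacher) has t→p.
A5 = A4; e.g. o (Blocker) can still go to u. Fixed point.
From t, successor p is in the attractor (rank 3); the other successors o, u are not.

p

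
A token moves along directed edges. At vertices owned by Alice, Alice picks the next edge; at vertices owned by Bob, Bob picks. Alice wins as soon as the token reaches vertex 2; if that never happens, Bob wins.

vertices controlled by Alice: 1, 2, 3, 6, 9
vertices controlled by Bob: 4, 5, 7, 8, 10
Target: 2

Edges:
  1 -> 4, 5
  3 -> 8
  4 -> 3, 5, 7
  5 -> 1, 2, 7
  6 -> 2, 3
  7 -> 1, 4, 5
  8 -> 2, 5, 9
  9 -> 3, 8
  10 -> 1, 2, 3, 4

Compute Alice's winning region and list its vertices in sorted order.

A0 = {2}
A1: add {6} — 6 (Alice) has 6→2.
A2 = A1; e.g. 1 (Alice) has no edge into A1. Fixed point.
Alice's winning region = {2, 6}.

2, 6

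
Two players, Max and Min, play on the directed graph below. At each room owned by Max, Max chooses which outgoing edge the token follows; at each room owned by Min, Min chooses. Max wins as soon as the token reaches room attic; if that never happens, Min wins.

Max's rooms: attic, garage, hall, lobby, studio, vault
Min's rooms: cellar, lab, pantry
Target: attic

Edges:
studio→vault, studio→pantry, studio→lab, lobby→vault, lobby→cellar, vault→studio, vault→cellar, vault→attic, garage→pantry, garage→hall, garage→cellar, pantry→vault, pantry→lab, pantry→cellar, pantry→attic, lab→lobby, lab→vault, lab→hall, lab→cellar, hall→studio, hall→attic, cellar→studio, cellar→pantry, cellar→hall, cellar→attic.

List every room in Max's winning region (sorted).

A0 = {attic}
A1: add {hall, vault} — vault (Max) has vault→attic; hall (Max) has hall→attic.
A2: add {garage, lobby, studio} — studio (Max) has studio→vault; lobby (Max) has lobby→vault; garage (Max) has garage→hall.
A3 = A2; e.g. pantry (Min) can still go to lab. Fixed point.
Max's winning region = {attic, garage, hall, lobby, studio, vault}.

attic, garage, hall, lobby, studio, vault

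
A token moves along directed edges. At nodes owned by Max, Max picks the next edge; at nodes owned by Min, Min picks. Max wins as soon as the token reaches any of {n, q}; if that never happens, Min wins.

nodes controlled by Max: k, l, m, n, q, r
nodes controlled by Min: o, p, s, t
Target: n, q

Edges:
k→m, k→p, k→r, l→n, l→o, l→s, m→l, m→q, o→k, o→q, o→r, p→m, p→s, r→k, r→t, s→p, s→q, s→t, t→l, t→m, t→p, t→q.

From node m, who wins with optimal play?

A0 = {n, q}
A1: add {l, m} — l (Max) has l→n; m (Max) has m→q.
m ∈ A1, so Max can force the target.

Max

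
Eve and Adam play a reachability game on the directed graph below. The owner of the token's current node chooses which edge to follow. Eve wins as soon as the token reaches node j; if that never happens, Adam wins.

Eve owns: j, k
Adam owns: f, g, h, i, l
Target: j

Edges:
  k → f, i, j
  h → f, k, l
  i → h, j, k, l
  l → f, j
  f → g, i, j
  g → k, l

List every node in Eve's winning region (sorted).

A0 = {j}
A1: add {k} — k (Eve) has k→j.
A2 = A1; e.g. f (Adam) can still go to g. Fixed point.
Eve's winning region = {j, k}.

j, k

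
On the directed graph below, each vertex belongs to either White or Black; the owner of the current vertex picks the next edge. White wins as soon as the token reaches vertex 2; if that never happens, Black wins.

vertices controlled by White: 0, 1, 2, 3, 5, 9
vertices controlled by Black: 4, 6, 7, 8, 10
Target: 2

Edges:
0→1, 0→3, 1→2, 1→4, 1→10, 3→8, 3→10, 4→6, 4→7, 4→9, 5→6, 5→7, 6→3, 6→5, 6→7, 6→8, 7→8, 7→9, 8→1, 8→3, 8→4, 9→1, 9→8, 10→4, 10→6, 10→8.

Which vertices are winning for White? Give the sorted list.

A0 = {2}
A1: add {1} — 1 (White) has 1→2.
A2: add {0, 9} — 0 (White) has 0→1; 9 (White) has 9→1.
A3 = A2; e.g. 3 (White) has no edge into A2. Fixed point.
White's winning region = {0, 1, 2, 9}.

0, 1, 2, 9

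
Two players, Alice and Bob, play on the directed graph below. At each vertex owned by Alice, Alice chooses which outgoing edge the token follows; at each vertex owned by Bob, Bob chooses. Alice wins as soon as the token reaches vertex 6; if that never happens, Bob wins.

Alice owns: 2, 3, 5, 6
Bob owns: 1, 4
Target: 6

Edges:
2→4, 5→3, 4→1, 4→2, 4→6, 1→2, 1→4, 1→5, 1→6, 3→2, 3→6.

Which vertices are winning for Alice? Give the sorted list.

A0 = {6}
A1: add {3} — 3 (Alice) has 3→6.
A2: add {5} — 5 (Alice) has 5→3.
A3 = A2; e.g. 1 (Bob) can still go to 2. Fixed point.
Alice's winning region = {3, 5, 6}.

3, 5, 6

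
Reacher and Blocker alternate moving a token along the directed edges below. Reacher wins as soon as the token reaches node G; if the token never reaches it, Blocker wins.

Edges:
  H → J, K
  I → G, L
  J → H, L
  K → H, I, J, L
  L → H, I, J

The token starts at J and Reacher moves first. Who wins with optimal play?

Blocker

Track states (vertex, player-to-move).
A0 = {(G,Reacher), (G,Blocker)}
A1: add {(I,Reacher)}.
A2 = A1; e.g. (H,Reacher) stays out. (J,Reacher) never enters ⇒ Blocker avoids the target.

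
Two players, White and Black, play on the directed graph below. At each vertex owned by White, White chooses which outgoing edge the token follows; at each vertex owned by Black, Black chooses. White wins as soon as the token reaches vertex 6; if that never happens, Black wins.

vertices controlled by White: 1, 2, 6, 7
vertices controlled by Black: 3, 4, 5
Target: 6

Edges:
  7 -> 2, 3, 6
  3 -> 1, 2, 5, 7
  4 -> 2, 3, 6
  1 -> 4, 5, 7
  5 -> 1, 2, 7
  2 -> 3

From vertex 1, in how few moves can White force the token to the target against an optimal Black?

A0 = {6}
A1: add {7} — 7 (White) has 7→6.
A2: add {1} — 1 (White) has 1→7.
A3 = A2; e.g. 2 (White) has no edge into A2. Fixed point.
1 enters the attractor at level 2, so White can force the target in 2 moves from there.

2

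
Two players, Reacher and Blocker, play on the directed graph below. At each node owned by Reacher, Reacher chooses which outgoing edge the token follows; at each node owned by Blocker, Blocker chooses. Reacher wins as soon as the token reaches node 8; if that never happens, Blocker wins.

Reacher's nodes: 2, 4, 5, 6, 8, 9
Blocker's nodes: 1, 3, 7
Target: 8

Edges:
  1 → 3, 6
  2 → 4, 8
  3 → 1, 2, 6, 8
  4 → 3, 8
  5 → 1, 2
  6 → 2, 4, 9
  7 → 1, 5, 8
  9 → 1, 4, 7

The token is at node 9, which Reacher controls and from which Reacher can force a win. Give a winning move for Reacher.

A0 = {8}
A1: add {2, 4} — 2 (Reacher) has 2→8; 4 (Reacher) has 4→8.
A2: add {5, 6, 9} — 5 (Reacher) has 5→2; 6 (Reacher) has 6→2; 9 (Reacher) has 9→4.
A3 = A2; e.g. 1 (Blocker) can still go to 3. Fixed point.
From 9, successor 4 is in the attractor (rank 1); the other successors 1, 7 are not.

4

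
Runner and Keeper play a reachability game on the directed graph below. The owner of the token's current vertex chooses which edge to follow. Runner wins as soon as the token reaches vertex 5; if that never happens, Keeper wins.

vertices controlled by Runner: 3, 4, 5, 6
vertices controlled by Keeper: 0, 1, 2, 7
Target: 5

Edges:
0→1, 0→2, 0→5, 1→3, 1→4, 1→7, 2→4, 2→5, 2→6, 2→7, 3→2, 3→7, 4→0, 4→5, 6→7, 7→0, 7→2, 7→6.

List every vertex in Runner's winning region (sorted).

A0 = {5}
A1: add {4} — 4 (Runner) has 4→5.
A2 = A1; e.g. 0 (Keeper) can still go to 1. Fixed point.
Runner's winning region = {4, 5}.

4, 5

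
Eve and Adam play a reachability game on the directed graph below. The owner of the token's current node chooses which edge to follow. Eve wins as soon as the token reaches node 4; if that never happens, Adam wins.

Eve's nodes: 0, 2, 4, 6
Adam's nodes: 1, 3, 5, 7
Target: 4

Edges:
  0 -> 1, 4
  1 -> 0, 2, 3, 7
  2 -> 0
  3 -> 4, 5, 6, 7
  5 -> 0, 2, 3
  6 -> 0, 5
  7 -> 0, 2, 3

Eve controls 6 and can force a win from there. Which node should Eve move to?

0

A0 = {4}
A1: add {0} — 0 (Eve) has 0→4.
A2: add {2, 6} — 2 (Eve) has 2→0; 6 (Eve) has 6→0.
A3 = A2; e.g. 1 (Adam) can still go to 3. Fixed point.
From 6, successor 0 is in the attractor (rank 1); the other successor 5 is not.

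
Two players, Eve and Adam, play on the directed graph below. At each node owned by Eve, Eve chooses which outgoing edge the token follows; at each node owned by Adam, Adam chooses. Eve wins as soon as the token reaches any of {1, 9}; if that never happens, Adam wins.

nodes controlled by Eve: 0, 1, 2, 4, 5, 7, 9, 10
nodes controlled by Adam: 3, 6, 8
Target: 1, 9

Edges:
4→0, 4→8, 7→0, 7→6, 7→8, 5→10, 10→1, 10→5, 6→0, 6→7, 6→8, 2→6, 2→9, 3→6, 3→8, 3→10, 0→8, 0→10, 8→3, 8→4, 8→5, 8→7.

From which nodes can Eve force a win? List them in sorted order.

A0 = {1, 9}
A1: add {2, 10} — 2 (Eve) has 2→9; 10 (Eve) has 10→1.
A2: add {0, 5} — 0 (Eve) has 0→10; 5 (Eve) has 5→10.
A3: add {4, 7} — 4 (Eve) has 4→0; 7 (Eve) has 7→0.
A4 = A3; e.g. 3 (Adam) can still go to 6. Fixed point.
Eve's winning region = {0, 1, 2, 4, 5, 7, 9, 10}.

0, 1, 2, 4, 5, 7, 9, 10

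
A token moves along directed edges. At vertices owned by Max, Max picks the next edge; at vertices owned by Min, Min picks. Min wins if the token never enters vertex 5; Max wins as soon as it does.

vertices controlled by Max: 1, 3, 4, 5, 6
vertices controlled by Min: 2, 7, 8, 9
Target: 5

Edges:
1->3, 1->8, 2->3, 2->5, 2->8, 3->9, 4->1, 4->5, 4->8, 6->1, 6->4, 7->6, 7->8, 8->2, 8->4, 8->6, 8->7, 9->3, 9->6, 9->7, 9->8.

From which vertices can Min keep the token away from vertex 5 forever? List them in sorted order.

A0 = {5}
A1: add {4} — 4 (Max) has 4→5.
A2: add {6} — 6 (Max) has 6→4.
A3 = A2; e.g. 1 (Max) has no edge into A2. Fixed point.
Max's attractor = {4, 5, 6}; Min avoids the target exactly from the complement.

1, 2, 3, 7, 8, 9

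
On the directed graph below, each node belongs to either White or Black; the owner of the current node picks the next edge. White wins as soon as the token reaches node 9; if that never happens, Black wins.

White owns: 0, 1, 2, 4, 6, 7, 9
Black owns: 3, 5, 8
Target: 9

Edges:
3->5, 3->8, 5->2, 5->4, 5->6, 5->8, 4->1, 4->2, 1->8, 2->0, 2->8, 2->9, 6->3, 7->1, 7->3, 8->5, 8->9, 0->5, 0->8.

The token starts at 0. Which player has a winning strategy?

Black

A0 = {9}
A1: add {2} — 2 (White) has 2→9.
A2: add {4} — 4 (White) has 4→2.
A3 = A2; e.g. 0 (White) has no edge into A2. Fixed point.
0 never enters the attractor, so Black can avoid the target forever.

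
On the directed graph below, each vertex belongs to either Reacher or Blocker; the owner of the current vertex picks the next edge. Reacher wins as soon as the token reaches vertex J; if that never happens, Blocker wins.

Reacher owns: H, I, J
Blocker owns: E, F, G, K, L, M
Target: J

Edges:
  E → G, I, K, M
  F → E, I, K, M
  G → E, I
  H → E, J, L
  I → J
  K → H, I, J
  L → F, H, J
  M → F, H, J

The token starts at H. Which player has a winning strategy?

Reacher

A0 = {J}
A1: add {H, I} — H (Reacher) has H→J; I (Reacher) has I→J.
H ∈ A1, so Reacher can force the target.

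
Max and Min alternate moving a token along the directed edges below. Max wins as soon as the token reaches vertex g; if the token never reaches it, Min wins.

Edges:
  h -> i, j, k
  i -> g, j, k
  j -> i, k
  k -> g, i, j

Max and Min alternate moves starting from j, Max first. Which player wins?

Track states (vertex, player-to-move).
A0 = {(g,Max), (g,Min)}
A1: add {(i,Max), (k,Max)}.
A2: add {(j,Min)}.
A3: add {(h,Max)}.
A4 = A3; e.g. (h,Min) stays out. (j,Max) never enters ⇒ Min avoids the target.

Min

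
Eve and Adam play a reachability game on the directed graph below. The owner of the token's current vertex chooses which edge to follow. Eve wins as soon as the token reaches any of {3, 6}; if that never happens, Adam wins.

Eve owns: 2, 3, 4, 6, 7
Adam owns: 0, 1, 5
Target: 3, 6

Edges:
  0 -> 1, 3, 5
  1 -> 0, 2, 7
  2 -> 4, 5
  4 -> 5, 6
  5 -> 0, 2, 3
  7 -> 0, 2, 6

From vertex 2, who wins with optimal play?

Eve

A0 = {3, 6}
A1: add {4, 7} — 4 (Eve) has 4→6; 7 (Eve) has 7→6.
A2: add {2} — 2 (Eve) has 2→4.
A3 = A2; e.g. 0 (Adam) can still go to 1. Fixed point.
2 ∈ A2, so Eve can force the target.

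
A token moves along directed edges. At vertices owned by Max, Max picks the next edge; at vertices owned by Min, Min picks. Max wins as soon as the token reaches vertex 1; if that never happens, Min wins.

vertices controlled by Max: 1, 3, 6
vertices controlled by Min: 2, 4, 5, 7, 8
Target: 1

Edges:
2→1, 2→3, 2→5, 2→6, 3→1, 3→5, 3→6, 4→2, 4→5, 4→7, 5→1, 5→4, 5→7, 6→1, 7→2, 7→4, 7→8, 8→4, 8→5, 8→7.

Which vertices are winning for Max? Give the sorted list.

1, 3, 6

A0 = {1}
A1: add {3, 6} — 3 (Max) has 3→1; 6 (Max) has 6→1.
A2 = A1; e.g. 2 (Min) can still go to 5. Fixed point.
Max's winning region = {1, 3, 6}.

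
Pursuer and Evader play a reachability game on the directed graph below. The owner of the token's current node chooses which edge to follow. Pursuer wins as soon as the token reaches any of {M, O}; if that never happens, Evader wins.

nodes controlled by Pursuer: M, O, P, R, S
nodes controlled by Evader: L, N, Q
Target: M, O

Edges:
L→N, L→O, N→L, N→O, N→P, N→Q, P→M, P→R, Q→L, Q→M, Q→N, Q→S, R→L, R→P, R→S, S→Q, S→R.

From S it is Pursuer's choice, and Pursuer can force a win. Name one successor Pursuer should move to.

R

A0 = {M, O}
A1: add {P} — P (Pursuer) has P→M.
A2: add {R} — R (Pursuer) has R→P.
A3: add {S} — S (Pursuer) has S→R.
A4 = A3; e.g. L (Evader) can still go to N. Fixed point.
From S, successor R is in the attractor (rank 2); the other successor Q is not.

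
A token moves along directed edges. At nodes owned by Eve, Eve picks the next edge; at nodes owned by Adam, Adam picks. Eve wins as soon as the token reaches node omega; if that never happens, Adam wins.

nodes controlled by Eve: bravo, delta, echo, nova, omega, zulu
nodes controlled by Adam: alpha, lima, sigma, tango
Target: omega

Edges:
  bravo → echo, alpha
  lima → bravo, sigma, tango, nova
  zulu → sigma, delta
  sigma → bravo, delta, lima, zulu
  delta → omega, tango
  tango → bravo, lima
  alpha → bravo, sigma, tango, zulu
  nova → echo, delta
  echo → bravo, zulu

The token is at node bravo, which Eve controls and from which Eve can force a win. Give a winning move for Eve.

echo

A0 = {omega}
A1: add {delta} — delta (Eve) has delta→omega.
A2: add {nova, zulu} — nova (Eve) has nova→delta; zulu (Eve) has zulu→delta.
A3: add {echo} — echo (Eve) has echo→zulu.
A4: add {bravo} — bravo (Eve) has bravo→echo.
A5 = A4; e.g. sigma (Adam) can still go to lima. Fixed point.
From bravo, successor echo is in the attractor (rank 3); the other successor alpha is not.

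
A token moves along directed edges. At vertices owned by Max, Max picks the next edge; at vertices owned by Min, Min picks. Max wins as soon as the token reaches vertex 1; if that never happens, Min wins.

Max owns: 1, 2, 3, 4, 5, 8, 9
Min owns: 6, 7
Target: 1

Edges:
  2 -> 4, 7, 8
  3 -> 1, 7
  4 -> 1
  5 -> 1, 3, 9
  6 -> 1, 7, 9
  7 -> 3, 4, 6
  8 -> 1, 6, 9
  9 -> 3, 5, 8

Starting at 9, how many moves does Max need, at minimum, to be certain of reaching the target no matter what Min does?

A0 = {1}
A1: add {3, 4, 5, 8} — 3 (Max) has 3→1; 4 (Max) has 4→1; 5 (Max) has 5→1; 8 (Max) has 8→1.
A2: add {2, 9} — 2 (Max) has 2→4; 9 (Max) has 9→3.
A3 = A2; e.g. 6 (Min) can still go to 7. Fixed point.
9 enters the attractor at level 2, so Max can force the target in 2 moves from there.

2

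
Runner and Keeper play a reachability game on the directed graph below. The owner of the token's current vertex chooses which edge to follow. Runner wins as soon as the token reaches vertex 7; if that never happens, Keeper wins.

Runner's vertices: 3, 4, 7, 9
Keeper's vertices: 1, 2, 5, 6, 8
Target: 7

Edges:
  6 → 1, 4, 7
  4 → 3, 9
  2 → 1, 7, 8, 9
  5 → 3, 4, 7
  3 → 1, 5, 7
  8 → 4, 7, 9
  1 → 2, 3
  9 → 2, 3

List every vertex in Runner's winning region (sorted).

3, 4, 5, 7, 8, 9

A0 = {7}
A1: add {3} — 3 (Runner) has 3→7.
A2: add {4, 9} — 4 (Runner) has 4→3; 9 (Runner) has 9→3.
A3: add {5, 8} — 5 (Keeper): all of {3, 4, 7} already in; 8 (Keeper): all of {4, 7, 9} already in.
A4 = A3; e.g. 1 (Keeper) can still go to 2. Fixed point.
Runner's winning region = {3, 4, 5, 7, 8, 9}.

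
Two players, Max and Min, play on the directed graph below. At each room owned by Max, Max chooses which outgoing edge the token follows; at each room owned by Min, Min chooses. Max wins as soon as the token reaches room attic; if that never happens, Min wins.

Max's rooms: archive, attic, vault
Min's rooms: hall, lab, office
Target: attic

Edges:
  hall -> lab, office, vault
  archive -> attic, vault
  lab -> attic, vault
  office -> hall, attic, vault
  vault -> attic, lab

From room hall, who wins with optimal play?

Min

A0 = {attic}
A1: add {archive, vault} — archive (Max) has archive→attic; vault (Max) has vault→attic.
A2: add {lab} — lab (Min): all of {attic, vault} already in.
A3 = A2; e.g. hall (Min) can still go to office. Fixed point.
hall never enters the attractor, so Min can avoid the target forever.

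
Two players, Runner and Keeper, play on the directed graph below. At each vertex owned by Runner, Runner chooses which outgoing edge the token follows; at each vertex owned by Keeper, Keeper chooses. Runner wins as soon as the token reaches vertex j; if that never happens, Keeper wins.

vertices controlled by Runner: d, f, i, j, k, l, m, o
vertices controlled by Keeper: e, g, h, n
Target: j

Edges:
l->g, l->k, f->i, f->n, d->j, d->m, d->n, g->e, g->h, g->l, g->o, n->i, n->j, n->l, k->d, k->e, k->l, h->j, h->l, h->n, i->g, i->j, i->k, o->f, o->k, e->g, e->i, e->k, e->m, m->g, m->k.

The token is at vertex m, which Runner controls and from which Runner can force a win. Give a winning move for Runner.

A0 = {j}
A1: add {d, i} — d (Runner) has d→j; i (Runner) has i→j.
A2: add {f, k} — f (Runner) has f→i; k (Runner) has k→d.
A3: add {l, m, o} — l (Runner) has l→k; m (Runner) has m→k; o (Runner) has o→f.
A4: add {n} — n (Keeper): all of {i, j, l} already in.
A5: add {h} — h (Keeper): all of {j, l, n} already in.
A6 = A5; e.g. e (Keeper) can still go to g. Fixed point.
From m, successor k is in the attractor (rank 2); the other successor g is not.

k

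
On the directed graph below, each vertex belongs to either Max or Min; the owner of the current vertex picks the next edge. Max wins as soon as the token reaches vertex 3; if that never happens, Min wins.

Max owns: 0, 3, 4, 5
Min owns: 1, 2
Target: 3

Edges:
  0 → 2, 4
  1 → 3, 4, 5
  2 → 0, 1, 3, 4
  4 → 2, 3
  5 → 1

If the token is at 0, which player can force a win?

A0 = {3}
A1: add {4} — 4 (Max) has 4→3.
A2: add {0} — 0 (Max) has 0→4.
A3 = A2; e.g. 1 (Min) can still go to 5. Fixed point.
0 ∈ A2, so Max can force the target.

Max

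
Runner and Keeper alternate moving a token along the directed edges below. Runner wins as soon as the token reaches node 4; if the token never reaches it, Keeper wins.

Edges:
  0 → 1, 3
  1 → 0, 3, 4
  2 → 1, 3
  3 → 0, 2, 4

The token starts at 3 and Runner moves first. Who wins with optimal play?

Track states (vertex, player-to-move).
A0 = {(4,Runner), (4,Keeper)}
A1: add {(1,Runner), (3,Runner)}.
(3,Runner) ∈ A1 ⇒ Runner forces the target.

Runner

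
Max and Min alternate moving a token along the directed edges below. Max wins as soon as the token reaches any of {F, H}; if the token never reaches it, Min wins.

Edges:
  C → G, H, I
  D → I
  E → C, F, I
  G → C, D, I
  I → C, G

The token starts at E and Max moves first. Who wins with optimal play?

Track states (vertex, player-to-move).
A0 = {(F,Max), (F,Min), (H,Max), (H,Min)}
A1: add {(C,Max), (E,Max)}.
(E,Max) ∈ A1 ⇒ Max forces the target.

Max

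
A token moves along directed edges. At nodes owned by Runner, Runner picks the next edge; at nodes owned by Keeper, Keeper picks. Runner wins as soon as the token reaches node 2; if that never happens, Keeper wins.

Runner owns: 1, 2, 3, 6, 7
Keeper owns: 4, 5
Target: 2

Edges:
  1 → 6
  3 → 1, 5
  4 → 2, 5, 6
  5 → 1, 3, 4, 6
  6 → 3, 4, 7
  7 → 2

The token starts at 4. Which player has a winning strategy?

A0 = {2}
A1: add {7} — 7 (Runner) has 7→2.
A2: add {6} — 6 (Runner) has 6→7.
A3: add {1} — 1 (Runner) has 1→6.
A4: add {3} — 3 (Runner) has 3→1.
A5 = A4; e.g. 4 (Keeper) can still go to 5. Fixed point.
4 never enters the attractor, so Keeper can avoid the target forever.

Keeper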